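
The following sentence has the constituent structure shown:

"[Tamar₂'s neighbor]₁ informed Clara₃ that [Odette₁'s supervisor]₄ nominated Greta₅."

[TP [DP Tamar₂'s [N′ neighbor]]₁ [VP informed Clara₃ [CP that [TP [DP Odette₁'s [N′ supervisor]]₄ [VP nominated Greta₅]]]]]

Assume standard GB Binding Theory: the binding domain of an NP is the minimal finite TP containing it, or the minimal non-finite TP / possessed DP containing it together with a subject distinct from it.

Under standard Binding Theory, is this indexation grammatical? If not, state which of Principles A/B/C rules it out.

Principle C

The two coindexed NPs are *[Tamar₂'s neighbor]₁* and *Odette₁*.
*Odette₁* is an R-expression. Principle C requires it to be free everywhere.
*[Tamar₂'s neighbor]₁* c-commands it and carries the same index.
The R-expression is bound → Principle C violation.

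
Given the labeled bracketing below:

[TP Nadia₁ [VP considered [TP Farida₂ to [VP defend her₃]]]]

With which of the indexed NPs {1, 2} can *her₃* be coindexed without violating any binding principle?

{1}

*her* is a pronoun, so Principle B applies: it must be free in its binding domain.
Binding domain of *her₃*: the embedded TP, whose subject is Farida₂.
*Nadia₁* c-commands the pronoun but from outside its binding domain, and is not c-commanded by it → coindexation permitted.
*Farida₂* c-commands the pronoun within its binding domain → coindexation would violate Principle B.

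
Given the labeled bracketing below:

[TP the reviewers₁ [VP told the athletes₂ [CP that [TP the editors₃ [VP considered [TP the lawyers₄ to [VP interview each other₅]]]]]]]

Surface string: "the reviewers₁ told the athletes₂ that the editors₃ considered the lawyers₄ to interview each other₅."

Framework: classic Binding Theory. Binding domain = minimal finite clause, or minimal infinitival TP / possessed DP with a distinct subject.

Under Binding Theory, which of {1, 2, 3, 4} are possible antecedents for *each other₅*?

*each other* is an anaphor, so Principle A applies: it must be bound in its binding domain.
Binding domain of *each other₅*: the embedded TP, whose subject is the lawyers₄.
*the reviewers₁* c-commands the anaphor but is outside its binding domain → cannot satisfy Principle A.
*the athletes₂* c-commands the anaphor but is outside its binding domain → cannot satisfy Principle A.
*the editors₃* c-commands the anaphor but is outside its binding domain → cannot satisfy Principle A.
*the lawyers₄* c-commands the anaphor within its binding domain → licit binder.

{4}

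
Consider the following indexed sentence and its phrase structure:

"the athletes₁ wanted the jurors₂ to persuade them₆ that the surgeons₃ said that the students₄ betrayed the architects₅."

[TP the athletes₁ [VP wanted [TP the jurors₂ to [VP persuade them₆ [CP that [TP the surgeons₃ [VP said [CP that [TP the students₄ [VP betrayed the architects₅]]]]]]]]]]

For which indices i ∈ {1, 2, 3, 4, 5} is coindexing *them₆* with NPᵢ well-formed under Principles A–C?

{1}

*them* is a pronoun, so Principle B applies: it must be free in its binding domain.
Binding domain of *them₆*: the embedded TP, whose subject is the jurors₂.
*the athletes₁* c-commands the pronoun but from outside its binding domain, and is not c-commanded by it → coindexation permitted.
*the jurors₂* c-commands the pronoun within its binding domain → coindexation would violate Principle B.
*the surgeons₃*: the pronoun c-commands this R-expression → coindexation would violate Principle C on *the surgeons₃*.
*the students₄*: the pronoun c-commands this R-expression → coindexation would violate Principle C on *the students₄*.
*the architects₅*: the pronoun c-commands this R-expression → coindexation would violate Principle C on *the architects₅*.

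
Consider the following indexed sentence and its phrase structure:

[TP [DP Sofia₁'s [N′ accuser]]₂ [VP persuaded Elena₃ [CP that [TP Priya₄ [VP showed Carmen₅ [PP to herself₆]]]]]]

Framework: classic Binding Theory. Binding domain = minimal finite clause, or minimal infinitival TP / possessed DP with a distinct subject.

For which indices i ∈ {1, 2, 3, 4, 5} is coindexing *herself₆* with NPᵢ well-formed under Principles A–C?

*herself* is an anaphor, so Principle A applies: it must be bound in its binding domain.
Binding domain of *herself₆*: the embedded TP, whose subject is Priya₄.
*Sofia₁* does not c-command the anaphor → cannot bind it.
*[Sofia₁'s accuser]₂* c-commands the anaphor but is outside its binding domain → cannot satisfy Principle A.
*Elena₃* c-commands the anaphor but is outside its binding domain → cannot satisfy Principle A.
*Priya₄* c-commands the anaphor within its binding domain → licit binder.
*Carmen₅* c-commands the anaphor within its binding domain → licit binder.

{4, 5}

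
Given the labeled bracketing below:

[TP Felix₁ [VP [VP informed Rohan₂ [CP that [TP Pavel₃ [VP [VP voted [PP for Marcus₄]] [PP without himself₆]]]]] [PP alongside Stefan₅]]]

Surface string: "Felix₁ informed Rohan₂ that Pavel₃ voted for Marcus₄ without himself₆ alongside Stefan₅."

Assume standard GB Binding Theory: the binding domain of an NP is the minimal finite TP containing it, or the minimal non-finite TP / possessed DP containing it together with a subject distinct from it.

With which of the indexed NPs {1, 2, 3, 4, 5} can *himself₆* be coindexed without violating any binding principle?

*himself* is an anaphor, so Principle A applies: it must be bound in its binding domain.
Binding domain of *himself₆*: the embedded TP, whose subject is Pavel₃.
*Felix₁* c-commands the anaphor but is outside its binding domain → cannot satisfy Principle A.
*Rohan₂* c-commands the anaphor but is outside its binding domain → cannot satisfy Principle A.
*Pavel₃* c-commands the anaphor within its binding domain → licit binder.
*Marcus₄* does not c-command the anaphor → cannot bind it.
*Stefan₅* does not c-command the anaphor → cannot bind it.

{3}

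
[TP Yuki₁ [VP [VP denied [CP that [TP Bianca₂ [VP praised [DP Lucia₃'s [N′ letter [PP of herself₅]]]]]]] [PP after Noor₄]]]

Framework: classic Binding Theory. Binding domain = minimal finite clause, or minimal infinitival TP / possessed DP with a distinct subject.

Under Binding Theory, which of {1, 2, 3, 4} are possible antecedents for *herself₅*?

*herself* is an anaphor, so Principle A applies: it must be bound in its binding domain.
Binding domain of *herself₅*: the possessed DP, whose subject is Lucia₃.
*Yuki₁* c-commands the anaphor but is outside its binding domain → cannot satisfy Principle A.
*Bianca₂* c-commands the anaphor but is outside its binding domain → cannot satisfy Principle A.
*Lucia₃* c-commands the anaphor within its binding domain → licit binder.
*Noor₄* does not c-command the anaphor → cannot bind it.

{3}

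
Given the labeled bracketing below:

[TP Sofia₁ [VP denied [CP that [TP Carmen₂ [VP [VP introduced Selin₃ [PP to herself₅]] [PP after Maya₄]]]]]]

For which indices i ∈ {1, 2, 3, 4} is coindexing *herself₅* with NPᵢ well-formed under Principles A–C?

*herself* is an anaphor, so Principle A applies: it must be bound in its binding domain.
Binding domain of *herself₅*: the embedded TP, whose subject is Carmen₂.
*Sofia₁* c-commands the anaphor but is outside its binding domain → cannot satisfy Principle A.
*Carmen₂* c-commands the anaphor within its binding domain → licit binder.
*Selin₃* c-commands the anaphor within its binding domain → licit binder.
*Maya₄* does not c-command the anaphor → cannot bind it.

{2, 3}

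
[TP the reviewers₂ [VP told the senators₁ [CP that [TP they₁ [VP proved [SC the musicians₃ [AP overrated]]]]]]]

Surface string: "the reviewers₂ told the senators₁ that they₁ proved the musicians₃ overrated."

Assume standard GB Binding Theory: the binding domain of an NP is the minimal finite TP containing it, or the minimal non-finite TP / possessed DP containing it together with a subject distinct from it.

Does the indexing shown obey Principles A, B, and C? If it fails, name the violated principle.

grammatical

The two coindexed NPs are *the senators₁* and *they₁*.
*they₁* is a pronoun; nothing c-commands it within its binding domain (the embedded TP.), so Principle B holds trivially.
*the senators₁* is an R-expression; *they₁* does not c-command it, and no other NP shares its index, so Principle C is satisfied.
All principles are respected.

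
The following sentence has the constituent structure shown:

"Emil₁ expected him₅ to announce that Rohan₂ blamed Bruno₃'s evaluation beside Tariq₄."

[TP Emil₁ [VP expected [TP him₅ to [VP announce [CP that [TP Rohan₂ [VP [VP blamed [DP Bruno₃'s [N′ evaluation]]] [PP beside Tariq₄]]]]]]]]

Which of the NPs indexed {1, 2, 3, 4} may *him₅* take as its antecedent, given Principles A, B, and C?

*him* is a pronoun, so Principle B applies: it must be free in its binding domain.
Binding domain of *him₅*: the matrix TP, whose subject is Emil₁.
*Emil₁* c-commands the pronoun within its binding domain → coindexation would violate Principle B.
*Rohan₂*: the pronoun c-commands this R-expression → coindexation would violate Principle C on *Rohan₂*.
*Bruno₃*: the pronoun c-commands this R-expression → coindexation would violate Principle C on *Bruno₃*.
*Tariq₄*: the pronoun c-commands this R-expression → coindexation would violate Principle C on *Tariq₄*.

none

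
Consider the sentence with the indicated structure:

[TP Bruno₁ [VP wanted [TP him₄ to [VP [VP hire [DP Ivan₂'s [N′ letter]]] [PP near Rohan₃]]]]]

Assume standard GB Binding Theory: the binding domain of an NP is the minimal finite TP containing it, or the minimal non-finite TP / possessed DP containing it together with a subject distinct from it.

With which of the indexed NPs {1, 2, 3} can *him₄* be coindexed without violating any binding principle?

*him* is a pronoun, so Principle B applies: it must be free in its binding domain.
Binding domain of *him₄*: the matrix TP, whose subject is Bruno₁.
*Bruno₁* c-commands the pronoun within its binding domain → coindexation would violate Principle B.
*Ivan₂*: the pronoun c-commands this R-expression → coindexation would violate Principle C on *Ivan₂*.
*Rohan₃*: the pronoun c-commands this R-expression → coindexation would violate Principle C on *Rohan₃*.

none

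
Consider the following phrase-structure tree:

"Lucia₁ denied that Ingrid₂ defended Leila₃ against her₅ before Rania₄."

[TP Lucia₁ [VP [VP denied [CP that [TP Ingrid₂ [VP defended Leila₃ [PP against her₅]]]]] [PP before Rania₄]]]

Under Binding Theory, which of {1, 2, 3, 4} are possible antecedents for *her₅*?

*her* is a pronoun, so Principle B applies: it must be free in its binding domain.
Binding domain of *her₅*: the embedded TP, whose subject is Ingrid₂.
*Lucia₁* c-commands the pronoun but from outside its binding domain, and is not c-commanded by it → coindexation permitted.
*Ingrid₂* c-commands the pronoun within its binding domain → coindexation would violate Principle B.
*Leila₃* c-commands the pronoun within its binding domain → coindexation would violate Principle B.
*Rania₄* and the pronoun do not c-command one another → neither Principle B nor Principle C is at stake; coindexation permitted.

{1, 4}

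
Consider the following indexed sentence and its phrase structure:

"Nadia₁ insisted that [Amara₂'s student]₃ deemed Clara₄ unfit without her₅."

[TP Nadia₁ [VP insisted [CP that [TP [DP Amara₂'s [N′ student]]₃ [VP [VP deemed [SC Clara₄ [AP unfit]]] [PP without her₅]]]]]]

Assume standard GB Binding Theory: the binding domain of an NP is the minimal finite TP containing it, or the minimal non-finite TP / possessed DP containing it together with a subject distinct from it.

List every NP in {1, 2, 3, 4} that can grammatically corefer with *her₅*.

{1, 2, 4}

*her* is a pronoun, so Principle B applies: it must be free in its binding domain.
Binding domain of *her₅*: the embedded TP, whose subject is [Amara₂'s student]₃.
*Nadia₁* c-commands the pronoun but from outside its binding domain, and is not c-commanded by it → coindexation permitted.
*Amara₂* and the pronoun do not c-command one another → neither Principle B nor Principle C is at stake; coindexation permitted.
*[Amara₂'s student]₃* c-commands the pronoun within its binding domain → coindexation would violate Principle B.
*Clara₄* and the pronoun do not c-command one another → neither Principle B nor Principle C is at stake; coindexation permitted.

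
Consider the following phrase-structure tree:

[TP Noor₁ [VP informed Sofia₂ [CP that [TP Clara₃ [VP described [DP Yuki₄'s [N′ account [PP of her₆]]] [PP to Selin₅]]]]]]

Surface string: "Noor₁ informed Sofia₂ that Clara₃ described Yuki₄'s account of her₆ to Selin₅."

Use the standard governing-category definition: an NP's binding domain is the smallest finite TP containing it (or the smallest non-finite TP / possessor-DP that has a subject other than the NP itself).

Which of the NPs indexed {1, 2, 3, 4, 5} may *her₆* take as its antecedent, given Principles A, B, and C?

{1, 2, 3, 5}

*her* is a pronoun, so Principle B applies: it must be free in its binding domain.
Binding domain of *her₆*: the possessed DP, whose subject is Yuki₄.
*Noor₁* c-commands the pronoun but from outside its binding domain, and is not c-commanded by it → coindexation permitted.
*Sofia₂* c-commands the pronoun but from outside its binding domain, and is not c-commanded by it → coindexation permitted.
*Clara₃* c-commands the pronoun but from outside its binding domain, and is not c-commanded by it → coindexation permitted.
*Yuki₄* c-commands the pronoun within its binding domain → coindexation would violate Principle B.
*Selin₅* and the pronoun do not c-command one another → neither Principle B nor Principle C is at stake; coindexation permitted.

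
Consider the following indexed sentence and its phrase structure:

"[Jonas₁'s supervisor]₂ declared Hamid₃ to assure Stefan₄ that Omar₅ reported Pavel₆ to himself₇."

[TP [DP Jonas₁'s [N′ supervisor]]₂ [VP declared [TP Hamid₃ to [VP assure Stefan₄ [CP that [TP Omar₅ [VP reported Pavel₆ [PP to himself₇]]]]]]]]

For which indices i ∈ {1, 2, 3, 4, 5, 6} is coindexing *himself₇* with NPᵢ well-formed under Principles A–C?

{5, 6}

*himself* is an anaphor, so Principle A applies: it must be bound in its binding domain.
Binding domain of *himself₇*: the embedded TP, whose subject is Omar₅.
*Jonas₁* does not c-command the anaphor → cannot bind it.
*[Jonas₁'s supervisor]₂* c-commands the anaphor but is outside its binding domain → cannot satisfy Principle A.
*Hamid₃* c-commands the anaphor but is outside its binding domain → cannot satisfy Principle A.
*Stefan₄* c-commands the anaphor but is outside its binding domain → cannot satisfy Principle A.
*Omar₅* c-commands the anaphor within its binding domain → licit binder.
*Pavel₆* c-commands the anaphor within its binding domain → licit binder.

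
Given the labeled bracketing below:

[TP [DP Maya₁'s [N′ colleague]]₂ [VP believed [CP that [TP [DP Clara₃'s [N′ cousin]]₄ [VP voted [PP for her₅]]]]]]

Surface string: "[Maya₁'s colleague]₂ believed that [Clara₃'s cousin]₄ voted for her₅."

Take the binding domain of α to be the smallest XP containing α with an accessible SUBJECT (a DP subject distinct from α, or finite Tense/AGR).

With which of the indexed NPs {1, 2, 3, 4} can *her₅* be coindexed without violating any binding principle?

*her* is a pronoun, so Principle B applies: it must be free in its binding domain.
Binding domain of *her₅*: the embedded TP, whose subject is [Clara₃'s cousin]₄.
*Maya₁* and the pronoun do not c-command one another → neither Principle B nor Principle C is at stake; coindexation permitted.
*[Maya₁'s colleague]₂* c-commands the pronoun but from outside its binding domain, and is not c-commanded by it → coindexation permitted.
*Clara₃* and the pronoun do not c-command one another → neither Principle B nor Principle C is at stake; coindexation permitted.
*[Clara₃'s cousin]₄* c-commands the pronoun within its binding domain → coindexation would violate Principle B.

{1, 2, 3}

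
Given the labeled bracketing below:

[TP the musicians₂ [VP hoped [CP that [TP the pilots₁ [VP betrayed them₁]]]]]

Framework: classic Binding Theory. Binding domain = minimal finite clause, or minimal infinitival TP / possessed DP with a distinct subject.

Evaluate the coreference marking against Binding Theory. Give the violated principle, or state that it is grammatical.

The two coindexed NPs are *the pilots₁* and *them₁*.
*them₁* is a pronoun. Its binding domain is the embedded TP, whose subject is the pilots₁.
*the pilots₁* c-commands it within that domain and carries the same index.
The pronoun is locally bound → Principle B violation.

Principle B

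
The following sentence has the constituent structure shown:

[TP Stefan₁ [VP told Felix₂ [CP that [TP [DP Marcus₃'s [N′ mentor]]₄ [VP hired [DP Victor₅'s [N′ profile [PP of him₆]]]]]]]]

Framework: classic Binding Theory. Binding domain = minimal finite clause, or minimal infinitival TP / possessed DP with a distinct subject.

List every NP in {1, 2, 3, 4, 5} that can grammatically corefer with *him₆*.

{1, 2, 3, 4}

*him* is a pronoun, so Principle B applies: it must be free in its binding domain.
Binding domain of *him₆*: the possessed DP, whose subject is Victor₅.
*Stefan₁* c-commands the pronoun but from outside its binding domain, and is not c-commanded by it → coindexation permitted.
*Felix₂* c-commands the pronoun but from outside its binding domain, and is not c-commanded by it → coindexation permitted.
*Marcus₃* and the pronoun do not c-command one another → neither Principle B nor Principle C is at stake; coindexation permitted.
*[Marcus₃'s mentor]₄* c-commands the pronoun but from outside its binding domain, and is not c-commanded by it → coindexation permitted.
*Victor₅* c-commands the pronoun within its binding domain → coindexation would violate Principle B.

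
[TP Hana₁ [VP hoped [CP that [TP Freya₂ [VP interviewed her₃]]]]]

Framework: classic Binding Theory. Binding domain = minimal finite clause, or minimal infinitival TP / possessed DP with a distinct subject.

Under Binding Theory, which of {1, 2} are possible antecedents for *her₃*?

*her* is a pronoun, so Principle B applies: it must be free in its binding domain.
Binding domain of *her₃*: the embedded TP, whose subject is Freya₂.
*Hana₁* c-commands the pronoun but from outside its binding domain, and is not c-commanded by it → coindexation permitted.
*Freya₂* c-commands the pronoun within its binding domain → coindexation would violate Principle B.

{1}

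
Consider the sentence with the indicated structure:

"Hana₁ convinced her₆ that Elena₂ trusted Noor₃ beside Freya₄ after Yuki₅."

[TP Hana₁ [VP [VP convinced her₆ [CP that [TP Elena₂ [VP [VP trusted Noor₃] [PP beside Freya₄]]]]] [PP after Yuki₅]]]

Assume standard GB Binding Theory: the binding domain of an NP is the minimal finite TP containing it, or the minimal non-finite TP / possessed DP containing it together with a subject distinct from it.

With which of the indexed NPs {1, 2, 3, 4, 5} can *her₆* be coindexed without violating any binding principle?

*her* is a pronoun, so Principle B applies: it must be free in its binding domain.
Binding domain of *her₆*: the matrix TP, whose subject is Hana₁.
*Hana₁* c-commands the pronoun within its binding domain → coindexation would violate Principle B.
*Elena₂*: the pronoun c-commands this R-expression → coindexation would violate Principle C on *Elena₂*.
*Noor₃*: the pronoun c-commands this R-expression → coindexation would violate Principle C on *Noor₃*.
*Freya₄*: the pronoun c-commands this R-expression → coindexation would violate Principle C on *Freya₄*.
*Yuki₅* and the pronoun do not c-command one another → neither Principle B nor Principle C is at stake; coindexation permitted.

{5}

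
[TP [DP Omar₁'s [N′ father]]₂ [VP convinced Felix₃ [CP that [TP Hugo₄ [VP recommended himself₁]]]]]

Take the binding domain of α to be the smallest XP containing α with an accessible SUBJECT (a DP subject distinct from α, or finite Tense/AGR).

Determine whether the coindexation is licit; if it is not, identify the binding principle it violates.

The two coindexed NPs are *Omar₁* and *himself₁*.
*himself₁* is an anaphor. Principle A requires it to be bound within its binding domain — the embedded TP, whose subject is Hugo₄.
Within that domain it is c-commanded by *Hugo₄*, which does not share its index.
*Omar₁* does not c-command the anaphor at all.
The anaphor is unbound in its domain → Principle A violation.

Principle A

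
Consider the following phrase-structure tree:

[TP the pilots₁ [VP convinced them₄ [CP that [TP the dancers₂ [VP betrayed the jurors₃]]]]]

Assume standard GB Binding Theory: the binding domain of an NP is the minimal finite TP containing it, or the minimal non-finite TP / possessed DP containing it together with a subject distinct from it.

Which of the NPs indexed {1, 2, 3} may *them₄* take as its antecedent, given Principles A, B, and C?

*them* is a pronoun, so Principle B applies: it must be free in its binding domain.
Binding domain of *them₄*: the matrix TP, whose subject is the pilots₁.
*the pilots₁* c-commands the pronoun within its binding domain → coindexation would violate Principle B.
*the dancers₂*: the pronoun c-commands this R-expression → coindexation would violate Principle C on *the dancers₂*.
*the jurors₃*: the pronoun c-commands this R-expression → coindexation would violate Principle C on *the jurors₃*.

none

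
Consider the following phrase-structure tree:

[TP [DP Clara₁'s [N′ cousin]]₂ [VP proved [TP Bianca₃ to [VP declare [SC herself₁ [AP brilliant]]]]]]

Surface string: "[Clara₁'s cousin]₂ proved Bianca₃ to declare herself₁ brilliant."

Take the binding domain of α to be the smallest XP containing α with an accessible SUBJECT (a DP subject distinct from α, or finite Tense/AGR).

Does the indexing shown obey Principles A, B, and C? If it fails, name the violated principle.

Principle A

The two coindexed NPs are *Clara₁* and *herself₁*.
*herself₁* is an anaphor. Principle A requires it to be bound within its binding domain — the embedded TP, whose subject is Bianca₃.
Within that domain it is c-commanded by *Bianca₃*, which does not share its index.
*Clara₁* does not c-command the anaphor at all.
The anaphor is unbound in its domain → Principle A violation.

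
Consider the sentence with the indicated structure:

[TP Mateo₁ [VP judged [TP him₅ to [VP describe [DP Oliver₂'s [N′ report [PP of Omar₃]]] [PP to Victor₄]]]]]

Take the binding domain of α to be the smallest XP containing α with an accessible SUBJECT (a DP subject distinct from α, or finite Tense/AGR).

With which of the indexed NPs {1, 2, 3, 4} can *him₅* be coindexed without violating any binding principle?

none

*him* is a pronoun, so Principle B applies: it must be free in its binding domain.
Binding domain of *him₅*: the matrix TP, whose subject is Mateo₁.
*Mateo₁* c-commands the pronoun within its binding domain → coindexation would violate Principle B.
*Oliver₂*: the pronoun c-commands this R-expression → coindexation would violate Principle C on *Oliver₂*.
*Omar₃*: the pronoun c-commands this R-expression → coindexation would violate Principle C on *Omar₃*.
*Victor₄*: the pronoun c-commands this R-expression → coindexation would violate Principle C on *Victor₄*.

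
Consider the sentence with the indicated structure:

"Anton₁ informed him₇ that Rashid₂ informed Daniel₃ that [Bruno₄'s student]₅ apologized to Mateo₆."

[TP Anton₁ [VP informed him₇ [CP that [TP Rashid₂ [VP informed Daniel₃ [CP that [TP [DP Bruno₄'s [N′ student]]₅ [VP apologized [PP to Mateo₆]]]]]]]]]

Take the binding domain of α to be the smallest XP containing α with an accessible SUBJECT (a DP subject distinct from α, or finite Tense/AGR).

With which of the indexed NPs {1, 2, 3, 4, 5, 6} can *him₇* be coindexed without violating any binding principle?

none

*him* is a pronoun, so Principle B applies: it must be free in its binding domain.
Binding domain of *him₇*: the matrix TP, whose subject is Anton₁.
*Anton₁* c-commands the pronoun within its binding domain → coindexation would violate Principle B.
*Rashid₂*: the pronoun c-commands this R-expression → coindexation would violate Principle C on *Rashid₂*.
*Daniel₃*: the pronoun c-commands this R-expression → coindexation would violate Principle C on *Daniel₃*.
*Bruno₄*: the pronoun c-commands this R-expression → coindexation would violate Principle C on *Bruno₄*.
*[Bruno₄'s student]₅*: the pronoun c-commands this R-expression → coindexation would violate Principle C on *[Bruno₄'s student]₅*.
*Mateo₆*: the pronoun c-commands this R-expression → coindexation would violate Principle C on *Mateo₆*.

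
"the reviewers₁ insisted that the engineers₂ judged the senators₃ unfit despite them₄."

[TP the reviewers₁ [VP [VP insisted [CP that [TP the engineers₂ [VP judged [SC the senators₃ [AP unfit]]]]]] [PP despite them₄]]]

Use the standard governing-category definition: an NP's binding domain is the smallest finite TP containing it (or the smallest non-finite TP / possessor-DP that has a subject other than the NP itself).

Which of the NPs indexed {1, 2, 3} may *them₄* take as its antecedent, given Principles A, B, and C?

*them* is a pronoun, so Principle B applies: it must be free in its binding domain.
Binding domain of *them₄*: the matrix TP, whose subject is the reviewers₁.
*the reviewers₁* c-commands the pronoun within its binding domain → coindexation would violate Principle B.
*the engineers₂* and the pronoun do not c-command one another → neither Principle B nor Principle C is at stake; coindexation permitted.
*the senators₃* and the pronoun do not c-command one another → neither Principle B nor Principle C is at stake; coindexation permitted.

{2, 3}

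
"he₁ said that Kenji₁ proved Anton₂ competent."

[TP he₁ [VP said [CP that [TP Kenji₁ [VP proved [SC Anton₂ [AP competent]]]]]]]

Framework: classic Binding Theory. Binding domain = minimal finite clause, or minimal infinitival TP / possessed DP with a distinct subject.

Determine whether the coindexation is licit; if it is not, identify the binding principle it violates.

Principle C

The two coindexed NPs are *he₁* and *Kenji₁*.
*Kenji₁* is an R-expression. Principle C requires it to be free everywhere.
*he₁* c-commands it and carries the same index.
The R-expression is bound → Principle C violation.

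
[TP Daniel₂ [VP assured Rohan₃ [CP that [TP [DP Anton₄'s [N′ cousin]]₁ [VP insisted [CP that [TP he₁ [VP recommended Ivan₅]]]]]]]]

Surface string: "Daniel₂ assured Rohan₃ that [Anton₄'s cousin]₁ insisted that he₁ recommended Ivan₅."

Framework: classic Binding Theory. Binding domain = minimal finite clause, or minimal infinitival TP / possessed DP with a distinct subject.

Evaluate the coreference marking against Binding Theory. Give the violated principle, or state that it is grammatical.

grammatical

The two coindexed NPs are *[Anton₄'s cousin]₁* and *he₁*.
*he₁* is a pronoun; nothing c-commands it within its binding domain (the embedded TP.), so Principle B holds trivially.
*[Anton₄'s cousin]₁* is an R-expression; *he₁* does not c-command it, and no other NP shares its index, so Principle C is satisfied.
All principles are respected.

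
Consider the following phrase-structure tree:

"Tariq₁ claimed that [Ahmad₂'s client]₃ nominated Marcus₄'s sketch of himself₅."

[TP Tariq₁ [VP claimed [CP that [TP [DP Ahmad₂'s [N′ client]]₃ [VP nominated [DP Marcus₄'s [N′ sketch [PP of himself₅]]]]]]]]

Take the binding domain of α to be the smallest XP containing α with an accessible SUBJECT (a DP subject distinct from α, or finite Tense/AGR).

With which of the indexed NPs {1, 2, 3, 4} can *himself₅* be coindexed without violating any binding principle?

{4}

*himself* is an anaphor, so Principle A applies: it must be bound in its binding domain.
Binding domain of *himself₅*: the possessed DP, whose subject is Marcus₄.
*Tariq₁* c-commands the anaphor but is outside its binding domain → cannot satisfy Principle A.
*Ahmad₂* does not c-command the anaphor → cannot bind it.
*[Ahmad₂'s client]₃* c-commands the anaphor but is outside its binding domain → cannot satisfy Principle A.
*Marcus₄* c-commands the anaphor within its binding domain → licit binder.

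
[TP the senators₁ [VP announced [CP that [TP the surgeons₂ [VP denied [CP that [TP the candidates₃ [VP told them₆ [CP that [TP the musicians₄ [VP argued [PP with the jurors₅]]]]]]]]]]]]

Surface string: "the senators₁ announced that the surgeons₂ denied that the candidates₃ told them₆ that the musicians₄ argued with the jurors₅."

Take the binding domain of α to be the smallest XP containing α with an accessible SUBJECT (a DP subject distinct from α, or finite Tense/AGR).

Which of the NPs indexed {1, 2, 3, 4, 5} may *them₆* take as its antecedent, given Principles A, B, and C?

*them* is a pronoun, so Principle B applies: it must be free in its binding domain.
Binding domain of *them₆*: the embedded TP, whose subject is the candidates₃.
*the senators₁* c-commands the pronoun but from outside its binding domain, and is not c-commanded by it → coindexation permitted.
*the surgeons₂* c-commands the pronoun but from outside its binding domain, and is not c-commanded by it → coindexation permitted.
*the candidates₃* c-commands the pronoun within its binding domain → coindexation would violate Principle B.
*the musicians₄*: the pronoun c-commands this R-expression → coindexation would violate Principle C on *the musicians₄*.
*the jurors₅*: the pronoun c-commands this R-expression → coindexation would violate Principle C on *the jurors₅*.

{1, 2}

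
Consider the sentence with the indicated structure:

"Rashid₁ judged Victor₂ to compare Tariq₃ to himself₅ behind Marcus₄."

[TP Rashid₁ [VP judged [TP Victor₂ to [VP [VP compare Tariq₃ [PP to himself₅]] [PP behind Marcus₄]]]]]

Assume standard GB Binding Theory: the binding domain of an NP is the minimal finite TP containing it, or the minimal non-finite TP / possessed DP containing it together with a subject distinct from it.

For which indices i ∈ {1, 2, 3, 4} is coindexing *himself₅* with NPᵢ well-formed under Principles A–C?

*himself* is an anaphor, so Principle A applies: it must be bound in its binding domain.
Binding domain of *himself₅*: the embedded TP, whose subject is Victor₂.
*Rashid₁* c-commands the anaphor but is outside its binding domain → cannot satisfy Principle A.
*Victor₂* c-commands the anaphor within its binding domain → licit binder.
*Tariq₃* c-commands the anaphor within its binding domain → licit binder.
*Marcus₄* does not c-command the anaphor → cannot bind it.

{2, 3}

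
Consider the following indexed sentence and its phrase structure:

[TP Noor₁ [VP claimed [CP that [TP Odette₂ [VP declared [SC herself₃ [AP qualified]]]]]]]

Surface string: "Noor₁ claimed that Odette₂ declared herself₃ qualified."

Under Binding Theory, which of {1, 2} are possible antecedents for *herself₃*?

*herself* is an anaphor, so Principle A applies: it must be bound in its binding domain.
Binding domain of *herself₃*: the embedded TP, whose subject is Odette₂.
*Noor₁* c-commands the anaphor but is outside its binding domain → cannot satisfy Principle A.
*Odette₂* c-commands the anaphor within its binding domain → licit binder.

{2}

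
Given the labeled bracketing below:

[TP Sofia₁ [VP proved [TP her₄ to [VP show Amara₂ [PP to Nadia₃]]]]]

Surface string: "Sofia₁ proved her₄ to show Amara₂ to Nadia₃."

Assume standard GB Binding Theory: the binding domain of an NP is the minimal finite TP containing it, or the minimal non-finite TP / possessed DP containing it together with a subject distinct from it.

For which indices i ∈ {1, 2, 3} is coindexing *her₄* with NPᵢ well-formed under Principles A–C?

*her* is a pronoun, so Principle B applies: it must be free in its binding domain.
Binding domain of *her₄*: the matrix TP, whose subject is Sofia₁.
*Sofia₁* c-commands the pronoun within its binding domain → coindexation would violate Principle B.
*Amara₂*: the pronoun c-commands this R-expression → coindexation would violate Principle C on *Amara₂*.
*Nadia₃*: the pronoun c-commands this R-expression → coindexation would violate Principle C on *Nadia₃*.

none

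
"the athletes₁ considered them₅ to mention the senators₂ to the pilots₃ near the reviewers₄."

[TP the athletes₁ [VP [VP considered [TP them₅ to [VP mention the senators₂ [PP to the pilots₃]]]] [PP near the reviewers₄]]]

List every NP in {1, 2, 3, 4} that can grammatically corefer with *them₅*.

{4}

*them* is a pronoun, so Principle B applies: it must be free in its binding domain.
Binding domain of *them₅*: the matrix TP, whose subject is the athletes₁.
*the athletes₁* c-commands the pronoun within its binding domain → coindexation would violate Principle B.
*the senators₂*: the pronoun c-commands this R-expression → coindexation would violate Principle C on *the senators₂*.
*the pilots₃*: the pronoun c-commands this R-expression → coindexation would violate Principle C on *the pilots₃*.
*the reviewers₄* and the pronoun do not c-command one another → neither Principle B nor Principle C is at stake; coindexation permitted.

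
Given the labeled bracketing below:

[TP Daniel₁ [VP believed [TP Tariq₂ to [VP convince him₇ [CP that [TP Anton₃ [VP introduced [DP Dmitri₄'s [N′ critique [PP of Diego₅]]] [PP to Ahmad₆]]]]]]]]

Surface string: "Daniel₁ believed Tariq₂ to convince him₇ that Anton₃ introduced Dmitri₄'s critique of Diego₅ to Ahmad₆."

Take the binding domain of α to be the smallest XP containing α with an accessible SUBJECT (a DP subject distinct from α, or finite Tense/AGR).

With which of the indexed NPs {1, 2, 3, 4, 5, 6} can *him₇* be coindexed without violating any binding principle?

*him* is a pronoun, so Principle B applies: it must be free in its binding domain.
Binding domain of *him₇*: the embedded TP, whose subject is Tariq₂.
*Daniel₁* c-commands the pronoun but from outside its binding domain, and is not c-commanded by it → coindexation permitted.
*Tariq₂* c-commands the pronoun within its binding domain → coindexation would violate Principle B.
*Anton₃*: the pronoun c-commands this R-expression → coindexation would violate Principle C on *Anton₃*.
*Dmitri₄*: the pronoun c-commands this R-expression → coindexation would violate Principle C on *Dmitri₄*.
*Diego₅*: the pronoun c-commands this R-expression → coindexation would violate Principle C on *Diego₅*.
*Ahmad₆*: the pronoun c-commands this R-expression → coindexation would violate Principle C on *Ahmad₆*.

{1}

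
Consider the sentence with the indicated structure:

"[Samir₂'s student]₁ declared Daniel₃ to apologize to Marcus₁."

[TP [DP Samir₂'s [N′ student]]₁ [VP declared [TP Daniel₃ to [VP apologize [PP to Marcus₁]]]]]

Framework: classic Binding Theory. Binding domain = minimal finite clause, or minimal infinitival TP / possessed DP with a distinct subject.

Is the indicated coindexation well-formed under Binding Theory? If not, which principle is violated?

The two coindexed NPs are *[Samir₂'s student]₁* and *Marcus₁*.
*Marcus₁* is an R-expression. Principle C requires it to be free everywhere.
*[Samir₂'s student]₁* c-commands it and carries the same index.
The R-expression is bound → Principle C violation.

Principle C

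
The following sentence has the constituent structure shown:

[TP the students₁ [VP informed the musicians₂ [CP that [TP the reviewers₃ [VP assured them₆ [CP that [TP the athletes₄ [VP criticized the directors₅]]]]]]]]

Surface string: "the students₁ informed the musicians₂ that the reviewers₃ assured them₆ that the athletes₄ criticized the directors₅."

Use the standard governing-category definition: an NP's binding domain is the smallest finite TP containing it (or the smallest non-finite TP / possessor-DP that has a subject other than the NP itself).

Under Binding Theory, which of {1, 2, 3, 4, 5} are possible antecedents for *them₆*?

{1, 2}

*them* is a pronoun, so Principle B applies: it must be free in its binding domain.
Binding domain of *them₆*: the embedded TP, whose subject is the reviewers₃.
*the students₁* c-commands the pronoun but from outside its binding domain, and is not c-commanded by it → coindexation permitted.
*the musicians₂* c-commands the pronoun but from outside its binding domain, and is not c-commanded by it → coindexation permitted.
*the reviewers₃* c-commands the pronoun within its binding domain → coindexation would violate Principle B.
*the athletes₄*: the pronoun c-commands this R-expression → coindexation would violate Principle C on *the athletes₄*.
*the directors₅*: the pronoun c-commands this R-expression → coindexation would violate Principle C on *the directors₅*.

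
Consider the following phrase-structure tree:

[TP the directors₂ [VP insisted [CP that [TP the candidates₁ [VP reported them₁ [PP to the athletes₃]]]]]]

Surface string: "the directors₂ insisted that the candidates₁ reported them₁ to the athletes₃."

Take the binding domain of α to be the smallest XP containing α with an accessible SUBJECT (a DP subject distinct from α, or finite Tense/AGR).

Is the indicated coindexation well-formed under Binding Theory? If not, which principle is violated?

The two coindexed NPs are *the candidates₁* and *them₁*.
*them₁* is a pronoun. Its binding domain is the embedded TP, whose subject is the candidates₁.
*the candidates₁* c-commands it within that domain and carries the same index.
The pronoun is locally bound → Principle B violation.

Principle B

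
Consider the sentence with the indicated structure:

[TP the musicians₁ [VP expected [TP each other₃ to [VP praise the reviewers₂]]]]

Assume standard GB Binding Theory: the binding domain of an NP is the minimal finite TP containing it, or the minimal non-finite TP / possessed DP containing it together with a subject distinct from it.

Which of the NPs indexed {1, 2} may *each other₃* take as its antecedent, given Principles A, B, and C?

{1}

*each other* is an anaphor, so Principle A applies: it must be bound in its binding domain.
Binding domain of *each other₃*: the matrix TP, whose subject is the musicians₁.
*the musicians₁* c-commands the anaphor within its binding domain → licit binder.
*the reviewers₂* does not c-command the anaphor → cannot bind it.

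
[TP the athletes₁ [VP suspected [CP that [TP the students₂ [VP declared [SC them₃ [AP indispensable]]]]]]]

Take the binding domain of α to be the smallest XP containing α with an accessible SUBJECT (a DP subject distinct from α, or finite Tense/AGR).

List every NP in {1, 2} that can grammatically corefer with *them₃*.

{1}

*them* is a pronoun, so Principle B applies: it must be free in its binding domain.
Binding domain of *them₃*: the embedded TP, whose subject is the students₂.
*the athletes₁* c-commands the pronoun but from outside its binding domain, and is not c-commanded by it → coindexation permitted.
*the students₂* c-commands the pronoun within its binding domain → coindexation would violate Principle B.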